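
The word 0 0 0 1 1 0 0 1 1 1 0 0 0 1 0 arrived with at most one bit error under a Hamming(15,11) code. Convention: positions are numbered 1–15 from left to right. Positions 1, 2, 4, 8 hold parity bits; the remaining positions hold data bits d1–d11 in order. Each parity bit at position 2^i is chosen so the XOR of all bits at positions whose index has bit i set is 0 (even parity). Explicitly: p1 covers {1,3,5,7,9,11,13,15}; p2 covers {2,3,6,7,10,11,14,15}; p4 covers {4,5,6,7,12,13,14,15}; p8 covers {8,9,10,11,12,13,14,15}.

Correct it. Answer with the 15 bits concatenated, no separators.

s1 (pos 1,3,5,7,9,11,13,15): 0⊕0⊕1⊕0⊕1⊕0⊕0⊕0 = 0
s2 (pos 2,3,6,7,10,11,14,15): 0⊕0⊕0⊕0⊕1⊕0⊕1⊕0 = 0
s4 (pos 4,5,6,7,12,13,14,15): 1⊕1⊕0⊕0⊕0⊕0⊕1⊕0 = 1
s8 (pos 8,9,10,11,12,13,14,15): 1⊕1⊕1⊕0⊕0⊕0⊕1⊕0 = 0
Syndrome s8…s1 = 0100 → error at position 4.
Flip position 4: 000110011100010 → 000010011100010

000010011100010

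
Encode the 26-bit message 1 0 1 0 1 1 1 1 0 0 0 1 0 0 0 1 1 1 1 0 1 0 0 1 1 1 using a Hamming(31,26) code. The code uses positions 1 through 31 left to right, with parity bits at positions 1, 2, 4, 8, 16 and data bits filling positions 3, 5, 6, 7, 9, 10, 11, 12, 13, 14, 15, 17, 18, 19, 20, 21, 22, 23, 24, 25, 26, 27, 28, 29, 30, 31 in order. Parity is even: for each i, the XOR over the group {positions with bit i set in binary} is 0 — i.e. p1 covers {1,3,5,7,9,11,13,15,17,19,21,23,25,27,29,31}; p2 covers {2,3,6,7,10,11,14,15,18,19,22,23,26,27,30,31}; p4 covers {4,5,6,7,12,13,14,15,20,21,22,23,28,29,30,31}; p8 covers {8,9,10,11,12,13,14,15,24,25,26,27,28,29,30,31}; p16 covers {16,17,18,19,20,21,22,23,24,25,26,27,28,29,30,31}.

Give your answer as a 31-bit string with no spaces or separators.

0110010111110001100011110100111

Place data at non-parity positions: p1 p2 1 p4 0 1 0 p8 1 1 1 1 0 0 0 p16 1 0 0 0 1 1 1 1 0 1 0 0 1 1 1
p1 (pos 1,3,5,7,9,11,13,15,17,19,21,23,25,27,29,31): XOR of data positions = 1⊕0⊕0⊕1⊕1⊕0⊕0⊕1⊕0⊕1⊕1⊕0⊕0⊕1⊕1 = 0
p2 (pos 2,3,6,7,10,11,14,15,18,19,22,23,26,27,30,31): XOR of data positions = 1⊕1⊕0⊕1⊕1⊕0⊕0⊕0⊕0⊕1⊕1⊕1⊕0⊕1⊕1 = 1
p4 (pos 4,5,6,7,12,13,14,15,20,21,22,23,28,29,30,31): XOR of data positions = 0⊕1⊕0⊕1⊕0⊕0⊕0⊕0⊕1⊕1⊕1⊕0⊕1⊕1⊕1 = 0
p8 (pos 8,9,10,11,12,13,14,15,24,25,26,27,28,29,30,31): XOR of data positions = 1⊕1⊕1⊕1⊕0⊕0⊕0⊕1⊕0⊕1⊕0⊕0⊕1⊕1⊕1 = 1
p16 (pos 16,17,18,19,20,21,22,23,24,25,26,27,28,29,30,31): XOR of data positions = 1⊕0⊕0⊕0⊕1⊕1⊕1⊕1⊕0⊕1⊕0⊕0⊕1⊕1⊕1 = 1
Codeword: 0110010111110001100011110100111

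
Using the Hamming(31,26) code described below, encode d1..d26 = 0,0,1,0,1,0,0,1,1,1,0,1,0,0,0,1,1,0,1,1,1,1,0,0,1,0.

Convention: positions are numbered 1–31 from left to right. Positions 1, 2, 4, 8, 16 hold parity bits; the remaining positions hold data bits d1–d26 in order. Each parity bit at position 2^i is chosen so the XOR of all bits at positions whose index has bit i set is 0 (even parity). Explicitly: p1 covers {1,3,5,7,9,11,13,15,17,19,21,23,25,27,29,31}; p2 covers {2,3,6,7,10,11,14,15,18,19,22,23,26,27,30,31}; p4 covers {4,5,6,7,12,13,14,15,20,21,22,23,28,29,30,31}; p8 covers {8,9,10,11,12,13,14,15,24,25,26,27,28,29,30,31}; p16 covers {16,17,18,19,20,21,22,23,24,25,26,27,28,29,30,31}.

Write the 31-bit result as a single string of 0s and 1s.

0001010110011100100011011110010

Place data at non-parity positions: p1 p2 0 p4 0 1 0 p8 1 0 0 1 1 1 0 p16 1 0 0 0 1 1 0 1 1 1 1 0 0 1 0
p1 (pos 1,3,5,7,9,11,13,15,17,19,21,23,25,27,29,31): XOR of data positions = 0⊕0⊕0⊕1⊕0⊕1⊕0⊕1⊕0⊕1⊕0⊕1⊕1⊕0⊕0 = 0
p2 (pos 2,3,6,7,10,11,14,15,18,19,22,23,26,27,30,31): XOR of data positions = 0⊕1⊕0⊕0⊕0⊕1⊕0⊕0⊕0⊕1⊕0⊕1⊕1⊕1⊕0 = 0
p4 (pos 4,5,6,7,12,13,14,15,20,21,22,23,28,29,30,31): XOR of data positions = 0⊕1⊕0⊕1⊕1⊕1⊕0⊕0⊕1⊕1⊕0⊕0⊕0⊕1⊕0 = 1
p8 (pos 8,9,10,11,12,13,14,15,24,25,26,27,28,29,30,31): XOR of data positions = 1⊕0⊕0⊕1⊕1⊕1⊕0⊕1⊕1⊕1⊕1⊕0⊕0⊕1⊕0 = 1
p16 (pos 16,17,18,19,20,21,22,23,24,25,26,27,28,29,30,31): XOR of data positions = 1⊕0⊕0⊕0⊕1⊕1⊕0⊕1⊕1⊕1⊕1⊕0⊕0⊕1⊕0 = 0
Codeword: 0001010110011100100011011110010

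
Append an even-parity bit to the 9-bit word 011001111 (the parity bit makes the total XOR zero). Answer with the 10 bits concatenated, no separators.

0110011110

XOR of the 9 data bits: 0⊕1⊕1⊕0⊕0⊕1⊕1⊕1⊕1 = 0
Parity bit = 0 (so all 10 bits XOR to 0).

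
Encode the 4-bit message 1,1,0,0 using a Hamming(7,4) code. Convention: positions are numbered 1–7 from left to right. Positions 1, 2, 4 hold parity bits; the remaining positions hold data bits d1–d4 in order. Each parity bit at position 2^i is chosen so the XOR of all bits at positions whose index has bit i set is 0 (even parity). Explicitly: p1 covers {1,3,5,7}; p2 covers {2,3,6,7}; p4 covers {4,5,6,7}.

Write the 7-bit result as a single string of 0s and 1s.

Place data at non-parity positions: p1 p2 1 p4 1 0 0
p1 (pos 1,3,5,7): XOR of data positions = 1⊕1⊕0 = 0
p2 (pos 2,3,6,7): XOR of data positions = 1⊕0⊕0 = 1
p4 (pos 4,5,6,7): XOR of data positions = 1⊕0⊕0 = 1
Codeword: 0111100

0111100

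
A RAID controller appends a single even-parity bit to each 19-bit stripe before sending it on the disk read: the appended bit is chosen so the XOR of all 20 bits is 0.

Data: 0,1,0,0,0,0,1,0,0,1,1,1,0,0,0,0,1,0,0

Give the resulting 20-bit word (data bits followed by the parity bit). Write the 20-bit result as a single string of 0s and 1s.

01000010011100001000

XOR of the 19 data bits: 0⊕1⊕0⊕0⊕0⊕0⊕1⊕0⊕0⊕1⊕1⊕1⊕0⊕0⊕0⊕0⊕1⊕0⊕0 = 0
Parity bit = 0 (so all 20 bits XOR to 0).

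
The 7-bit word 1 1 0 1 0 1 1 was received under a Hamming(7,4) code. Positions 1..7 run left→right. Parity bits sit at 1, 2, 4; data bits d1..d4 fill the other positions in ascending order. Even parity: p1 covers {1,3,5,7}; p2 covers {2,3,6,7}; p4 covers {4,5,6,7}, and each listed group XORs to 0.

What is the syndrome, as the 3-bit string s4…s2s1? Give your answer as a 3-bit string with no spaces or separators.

110

s1 (pos 1,3,5,7): 1⊕0⊕0⊕1 = 0
s2 (pos 2,3,6,7): 1⊕0⊕1⊕1 = 1
s4 (pos 4,5,6,7): 1⊕0⊕1⊕1 = 1
Syndrome s4…s1 = 110 → error at position 6.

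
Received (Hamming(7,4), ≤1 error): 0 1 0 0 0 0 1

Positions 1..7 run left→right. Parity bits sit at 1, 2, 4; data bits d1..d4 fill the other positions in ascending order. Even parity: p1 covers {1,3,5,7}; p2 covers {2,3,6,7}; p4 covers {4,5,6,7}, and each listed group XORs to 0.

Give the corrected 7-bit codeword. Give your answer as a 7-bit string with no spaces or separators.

0100101

s1 (pos 1,3,5,7): 0⊕0⊕0⊕1 = 1
s2 (pos 2,3,6,7): 1⊕0⊕0⊕1 = 0
s4 (pos 4,5,6,7): 0⊕0⊕0⊕1 = 1
Syndrome s4…s1 = 101 → error at position 5.
Flip position 5: 0100001 → 0100101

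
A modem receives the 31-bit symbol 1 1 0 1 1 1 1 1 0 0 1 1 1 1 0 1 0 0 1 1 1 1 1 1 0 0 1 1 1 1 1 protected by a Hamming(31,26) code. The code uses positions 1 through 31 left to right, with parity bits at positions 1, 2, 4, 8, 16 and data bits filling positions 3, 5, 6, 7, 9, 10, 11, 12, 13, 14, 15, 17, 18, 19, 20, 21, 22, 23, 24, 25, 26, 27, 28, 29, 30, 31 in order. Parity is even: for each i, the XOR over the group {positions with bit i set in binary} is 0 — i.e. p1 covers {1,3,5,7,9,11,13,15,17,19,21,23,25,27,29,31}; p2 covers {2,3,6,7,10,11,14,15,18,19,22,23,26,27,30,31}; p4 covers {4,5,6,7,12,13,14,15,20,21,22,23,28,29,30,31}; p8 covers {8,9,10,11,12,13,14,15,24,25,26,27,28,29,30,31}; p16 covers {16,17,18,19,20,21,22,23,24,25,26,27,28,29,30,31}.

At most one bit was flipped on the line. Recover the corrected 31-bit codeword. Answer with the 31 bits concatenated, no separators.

s1 (pos 1,3,5,7,9,11,13,15,17,19,21,23,25,27,29,31): 1⊕0⊕1⊕1⊕0⊕1⊕1⊕0⊕0⊕1⊕1⊕1⊕0⊕1⊕1⊕1 = 1
s2 (pos 2,3,6,7,10,11,14,15,18,19,22,23,26,27,30,31): 1⊕0⊕1⊕1⊕0⊕1⊕1⊕0⊕0⊕1⊕1⊕1⊕0⊕1⊕1⊕1 = 1
s4 (pos 4,5,6,7,12,13,14,15,20,21,22,23,28,29,30,31): 1⊕1⊕1⊕1⊕1⊕1⊕1⊕0⊕1⊕1⊕1⊕1⊕1⊕1⊕1⊕1 = 1
s8 (pos 8,9,10,11,12,13,14,15,24,25,26,27,28,29,30,31): 1⊕0⊕0⊕1⊕1⊕1⊕1⊕0⊕1⊕0⊕0⊕1⊕1⊕1⊕1⊕1 = 1
s16 (pos 16,17,18,19,20,21,22,23,24,25,26,27,28,29,30,31): 1⊕0⊕0⊕1⊕1⊕1⊕1⊕1⊕1⊕0⊕0⊕1⊕1⊕1⊕1⊕1 = 0
Syndrome s16…s1 = 01111 → error at position 15.
Flip position 15: 1101111100111101001111110011111 → 1101111100111111001111110011111

1101111100111111001111110011111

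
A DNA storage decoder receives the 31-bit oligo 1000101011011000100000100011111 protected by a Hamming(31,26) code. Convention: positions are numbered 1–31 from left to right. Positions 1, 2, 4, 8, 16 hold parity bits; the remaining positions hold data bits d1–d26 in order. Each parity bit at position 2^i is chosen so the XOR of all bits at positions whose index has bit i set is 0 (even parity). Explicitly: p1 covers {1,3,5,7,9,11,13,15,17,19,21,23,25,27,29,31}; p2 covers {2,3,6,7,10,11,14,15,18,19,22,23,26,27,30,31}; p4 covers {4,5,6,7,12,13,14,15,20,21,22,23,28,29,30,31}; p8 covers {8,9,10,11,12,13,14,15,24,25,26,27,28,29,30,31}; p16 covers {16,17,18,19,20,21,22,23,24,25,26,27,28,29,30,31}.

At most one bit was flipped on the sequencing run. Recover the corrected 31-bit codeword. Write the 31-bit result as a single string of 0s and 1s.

s1 (pos 1,3,5,7,9,11,13,15,17,19,21,23,25,27,29,31): 1⊕0⊕1⊕1⊕1⊕0⊕1⊕0⊕1⊕0⊕0⊕1⊕0⊕1⊕1⊕1 = 0
s2 (pos 2,3,6,7,10,11,14,15,18,19,22,23,26,27,30,31): 0⊕0⊕0⊕1⊕1⊕0⊕0⊕0⊕0⊕0⊕0⊕1⊕0⊕1⊕1⊕1 = 0
s4 (pos 4,5,6,7,12,13,14,15,20,21,22,23,28,29,30,31): 0⊕1⊕0⊕1⊕1⊕1⊕0⊕0⊕0⊕0⊕0⊕1⊕1⊕1⊕1⊕1 = 1
s8 (pos 8,9,10,11,12,13,14,15,24,25,26,27,28,29,30,31): 0⊕1⊕1⊕0⊕1⊕1⊕0⊕0⊕0⊕0⊕0⊕1⊕1⊕1⊕1⊕1 = 1
s16 (pos 16,17,18,19,20,21,22,23,24,25,26,27,28,29,30,31): 0⊕1⊕0⊕0⊕0⊕0⊕0⊕1⊕0⊕0⊕0⊕1⊕1⊕1⊕1⊕1 = 1
Syndrome s16…s1 = 11100 → error at position 28.
Flip position 28: 1000101011011000100000100011111 → 1000101011011000100000100010111

1000101011011000100000100010111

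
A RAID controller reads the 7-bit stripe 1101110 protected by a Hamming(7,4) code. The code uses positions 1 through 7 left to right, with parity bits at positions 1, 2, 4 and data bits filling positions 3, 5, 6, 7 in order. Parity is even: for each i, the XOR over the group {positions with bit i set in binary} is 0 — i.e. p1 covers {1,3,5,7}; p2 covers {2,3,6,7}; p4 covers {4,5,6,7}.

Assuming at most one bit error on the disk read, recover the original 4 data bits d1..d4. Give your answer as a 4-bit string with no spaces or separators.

s1 (pos 1,3,5,7): 1⊕0⊕1⊕0 = 0
s2 (pos 2,3,6,7): 1⊕0⊕1⊕0 = 0
s4 (pos 4,5,6,7): 1⊕1⊕1⊕0 = 1
Syndrome s4…s1 = 100 → error at position 4.
Flip position 4: 1101110 → 1100110
Read data bits from positions 3,5,6,7: 0110

0110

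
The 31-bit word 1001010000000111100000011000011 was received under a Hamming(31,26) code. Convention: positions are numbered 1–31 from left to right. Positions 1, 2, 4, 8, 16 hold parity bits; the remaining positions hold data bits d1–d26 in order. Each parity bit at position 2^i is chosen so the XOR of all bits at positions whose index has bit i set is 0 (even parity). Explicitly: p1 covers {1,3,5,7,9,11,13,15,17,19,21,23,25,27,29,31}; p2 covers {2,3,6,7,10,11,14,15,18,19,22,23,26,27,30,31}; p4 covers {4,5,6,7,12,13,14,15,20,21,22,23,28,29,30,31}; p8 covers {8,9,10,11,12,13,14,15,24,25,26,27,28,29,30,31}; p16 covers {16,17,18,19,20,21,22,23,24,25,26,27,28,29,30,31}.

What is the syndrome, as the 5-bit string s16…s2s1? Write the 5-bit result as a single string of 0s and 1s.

00011

s1 (pos 1,3,5,7,9,11,13,15,17,19,21,23,25,27,29,31): 1⊕0⊕0⊕0⊕0⊕0⊕0⊕1⊕1⊕0⊕0⊕0⊕1⊕0⊕0⊕1 = 1
s2 (pos 2,3,6,7,10,11,14,15,18,19,22,23,26,27,30,31): 0⊕0⊕1⊕0⊕0⊕0⊕1⊕1⊕0⊕0⊕0⊕0⊕0⊕0⊕1⊕1 = 1
s4 (pos 4,5,6,7,12,13,14,15,20,21,22,23,28,29,30,31): 1⊕0⊕1⊕0⊕0⊕0⊕1⊕1⊕0⊕0⊕0⊕0⊕0⊕0⊕1⊕1 = 0
s8 (pos 8,9,10,11,12,13,14,15,24,25,26,27,28,29,30,31): 0⊕0⊕0⊕0⊕0⊕0⊕1⊕1⊕1⊕1⊕0⊕0⊕0⊕0⊕1⊕1 = 0
s16 (pos 16,17,18,19,20,21,22,23,24,25,26,27,28,29,30,31): 1⊕1⊕0⊕0⊕0⊕0⊕0⊕0⊕1⊕1⊕0⊕0⊕0⊕0⊕1⊕1 = 0
Syndrome s16…s1 = 00011 → error at position 3.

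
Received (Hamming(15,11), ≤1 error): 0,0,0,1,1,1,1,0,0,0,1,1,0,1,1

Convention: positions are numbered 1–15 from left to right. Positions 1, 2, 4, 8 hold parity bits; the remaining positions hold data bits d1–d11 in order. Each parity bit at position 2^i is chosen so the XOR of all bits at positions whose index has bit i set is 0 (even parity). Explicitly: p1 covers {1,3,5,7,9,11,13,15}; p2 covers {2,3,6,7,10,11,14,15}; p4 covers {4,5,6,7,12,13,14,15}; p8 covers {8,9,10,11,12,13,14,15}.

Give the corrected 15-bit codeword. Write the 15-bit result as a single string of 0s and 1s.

000110100011011

s1 (pos 1,3,5,7,9,11,13,15): 0⊕0⊕1⊕1⊕0⊕1⊕0⊕1 = 0
s2 (pos 2,3,6,7,10,11,14,15): 0⊕0⊕1⊕1⊕0⊕1⊕1⊕1 = 1
s4 (pos 4,5,6,7,12,13,14,15): 1⊕1⊕1⊕1⊕1⊕0⊕1⊕1 = 1
s8 (pos 8,9,10,11,12,13,14,15): 0⊕0⊕0⊕1⊕1⊕0⊕1⊕1 = 0
Syndrome s8…s1 = 0110 → error at position 6.
Flip position 6: 000111100011011 → 000110100011011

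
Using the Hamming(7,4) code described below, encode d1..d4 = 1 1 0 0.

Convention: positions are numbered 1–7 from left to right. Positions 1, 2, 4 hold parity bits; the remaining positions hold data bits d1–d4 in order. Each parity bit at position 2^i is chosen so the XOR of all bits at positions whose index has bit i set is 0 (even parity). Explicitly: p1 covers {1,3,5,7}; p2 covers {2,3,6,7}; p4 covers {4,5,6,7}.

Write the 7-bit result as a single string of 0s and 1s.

Place data at non-parity positions: p1 p2 1 p4 1 0 0
p1 (pos 1,3,5,7): XOR of data positions = 1⊕1⊕0 = 0
p2 (pos 2,3,6,7): XOR of data positions = 1⊕0⊕0 = 1
p4 (pos 4,5,6,7): XOR of data positions = 1⊕0⊕0 = 1
Codeword: 0111100

0111100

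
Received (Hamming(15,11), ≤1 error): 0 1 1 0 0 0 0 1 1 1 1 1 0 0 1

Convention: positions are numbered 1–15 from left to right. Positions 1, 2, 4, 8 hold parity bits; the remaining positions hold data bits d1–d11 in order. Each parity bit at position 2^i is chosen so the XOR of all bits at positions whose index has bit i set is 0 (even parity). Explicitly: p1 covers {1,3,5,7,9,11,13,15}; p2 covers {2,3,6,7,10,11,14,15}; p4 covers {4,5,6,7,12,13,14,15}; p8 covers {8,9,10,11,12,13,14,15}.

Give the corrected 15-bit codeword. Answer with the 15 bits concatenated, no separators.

s1 (pos 1,3,5,7,9,11,13,15): 0⊕1⊕0⊕0⊕1⊕1⊕0⊕1 = 0
s2 (pos 2,3,6,7,10,11,14,15): 1⊕1⊕0⊕0⊕1⊕1⊕0⊕1 = 1
s4 (pos 4,5,6,7,12,13,14,15): 0⊕0⊕0⊕0⊕1⊕0⊕0⊕1 = 0
s8 (pos 8,9,10,11,12,13,14,15): 1⊕1⊕1⊕1⊕1⊕0⊕0⊕1 = 0
Syndrome s8…s1 = 0010 → error at position 2.
Flip position 2: 011000011111001 → 001000011111001

001000011111001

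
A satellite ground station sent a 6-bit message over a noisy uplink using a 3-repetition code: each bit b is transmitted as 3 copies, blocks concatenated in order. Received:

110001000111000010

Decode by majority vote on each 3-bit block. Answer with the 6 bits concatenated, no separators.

Block 1 (110): 2 ones → 1
Block 2 (001): 1 one → 0
Block 3 (000): 0 ones → 0
Block 4 (111): 3 ones → 1
Block 5 (000): 0 ones → 0
Block 6 (010): 1 one → 0

100100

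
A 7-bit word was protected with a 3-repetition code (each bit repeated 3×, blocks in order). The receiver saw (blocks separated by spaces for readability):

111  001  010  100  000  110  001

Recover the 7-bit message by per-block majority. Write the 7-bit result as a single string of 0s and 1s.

Block 1 (111): 3 ones → 1
Block 2 (001): 1 one → 0
Block 3 (010): 1 one → 0
Block 4 (100): 1 one → 0
Block 5 (000): 0 ones → 0
Block 6 (110): 2 ones → 1
Block 7 (001): 1 one → 0

1000010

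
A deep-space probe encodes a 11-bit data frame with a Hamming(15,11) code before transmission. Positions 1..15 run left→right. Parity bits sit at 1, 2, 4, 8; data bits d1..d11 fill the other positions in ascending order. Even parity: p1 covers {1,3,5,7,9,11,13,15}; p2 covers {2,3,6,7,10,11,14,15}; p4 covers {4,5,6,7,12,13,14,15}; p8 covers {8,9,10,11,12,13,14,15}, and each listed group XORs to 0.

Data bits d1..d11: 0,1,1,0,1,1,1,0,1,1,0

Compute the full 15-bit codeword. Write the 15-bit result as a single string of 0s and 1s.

Place data at non-parity positions: p1 p2 0 p4 1 1 0 p8 1 1 1 0 1 1 0
p1 (pos 1,3,5,7,9,11,13,15): XOR of data positions = 0⊕1⊕0⊕1⊕1⊕1⊕0 = 0
p2 (pos 2,3,6,7,10,11,14,15): XOR of data positions = 0⊕1⊕0⊕1⊕1⊕1⊕0 = 0
p4 (pos 4,5,6,7,12,13,14,15): XOR of data positions = 1⊕1⊕0⊕0⊕1⊕1⊕0 = 0
p8 (pos 8,9,10,11,12,13,14,15): XOR of data positions = 1⊕1⊕1⊕0⊕1⊕1⊕0 = 1
Codeword: 000011011110110

000011011110110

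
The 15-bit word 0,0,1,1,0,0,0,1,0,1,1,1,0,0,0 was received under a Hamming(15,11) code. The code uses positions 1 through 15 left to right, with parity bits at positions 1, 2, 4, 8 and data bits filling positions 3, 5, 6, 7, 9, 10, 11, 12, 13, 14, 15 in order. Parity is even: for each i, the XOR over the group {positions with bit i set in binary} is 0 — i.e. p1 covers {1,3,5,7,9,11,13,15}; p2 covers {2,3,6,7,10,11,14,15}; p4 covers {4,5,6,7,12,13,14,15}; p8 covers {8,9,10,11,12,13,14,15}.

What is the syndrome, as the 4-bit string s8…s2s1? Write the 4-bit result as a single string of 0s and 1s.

0010

s1 (pos 1,3,5,7,9,11,13,15): 0⊕1⊕0⊕0⊕0⊕1⊕0⊕0 = 0
s2 (pos 2,3,6,7,10,11,14,15): 0⊕1⊕0⊕0⊕1⊕1⊕0⊕0 = 1
s4 (pos 4,5,6,7,12,13,14,15): 1⊕0⊕0⊕0⊕1⊕0⊕0⊕0 = 0
s8 (pos 8,9,10,11,12,13,14,15): 1⊕0⊕1⊕1⊕1⊕0⊕0⊕0 = 0
Syndrome s8…s1 = 0010 → error at position 2.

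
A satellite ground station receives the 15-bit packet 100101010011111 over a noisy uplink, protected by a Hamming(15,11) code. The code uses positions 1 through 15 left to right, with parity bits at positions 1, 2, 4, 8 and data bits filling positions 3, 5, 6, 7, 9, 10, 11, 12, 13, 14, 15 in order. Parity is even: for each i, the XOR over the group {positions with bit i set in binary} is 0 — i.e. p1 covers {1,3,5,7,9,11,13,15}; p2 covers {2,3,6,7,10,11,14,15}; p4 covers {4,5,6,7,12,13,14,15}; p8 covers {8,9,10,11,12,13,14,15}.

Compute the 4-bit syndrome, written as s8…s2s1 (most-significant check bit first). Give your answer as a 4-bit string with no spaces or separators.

0000

s1 (pos 1,3,5,7,9,11,13,15): 1⊕0⊕0⊕0⊕0⊕1⊕1⊕1 = 0
s2 (pos 2,3,6,7,10,11,14,15): 0⊕0⊕1⊕0⊕0⊕1⊕1⊕1 = 0
s4 (pos 4,5,6,7,12,13,14,15): 1⊕0⊕1⊕0⊕1⊕1⊕1⊕1 = 0
s8 (pos 8,9,10,11,12,13,14,15): 1⊕0⊕0⊕1⊕1⊕1⊕1⊕1 = 0
Syndrome s8…s1 = 0000 → no error.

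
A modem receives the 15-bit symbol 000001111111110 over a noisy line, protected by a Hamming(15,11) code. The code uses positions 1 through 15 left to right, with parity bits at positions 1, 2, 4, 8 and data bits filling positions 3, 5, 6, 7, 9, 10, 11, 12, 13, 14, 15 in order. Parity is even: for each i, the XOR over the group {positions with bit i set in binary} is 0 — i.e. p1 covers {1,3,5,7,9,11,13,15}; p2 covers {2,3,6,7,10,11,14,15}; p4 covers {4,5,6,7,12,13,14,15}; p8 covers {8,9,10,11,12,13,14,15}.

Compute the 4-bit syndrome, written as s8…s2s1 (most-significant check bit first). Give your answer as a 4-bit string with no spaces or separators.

s1 (pos 1,3,5,7,9,11,13,15): 0⊕0⊕0⊕1⊕1⊕1⊕1⊕0 = 0
s2 (pos 2,3,6,7,10,11,14,15): 0⊕0⊕1⊕1⊕1⊕1⊕1⊕0 = 1
s4 (pos 4,5,6,7,12,13,14,15): 0⊕0⊕1⊕1⊕1⊕1⊕1⊕0 = 1
s8 (pos 8,9,10,11,12,13,14,15): 1⊕1⊕1⊕1⊕1⊕1⊕1⊕0 = 1
Syndrome s8…s1 = 1110 → error at position 14.

1110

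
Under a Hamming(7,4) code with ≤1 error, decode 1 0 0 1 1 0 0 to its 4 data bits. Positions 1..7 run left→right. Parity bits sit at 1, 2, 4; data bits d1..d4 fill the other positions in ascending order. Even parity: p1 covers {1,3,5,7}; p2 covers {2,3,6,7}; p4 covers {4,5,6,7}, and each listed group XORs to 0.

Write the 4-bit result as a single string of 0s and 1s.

s1 (pos 1,3,5,7): 1⊕0⊕1⊕0 = 0
s2 (pos 2,3,6,7): 0⊕0⊕0⊕0 = 0
s4 (pos 4,5,6,7): 1⊕1⊕0⊕0 = 0
Syndrome s4…s1 = 000 → no error.
Read data bits from positions 3,5,6,7: 0100

0100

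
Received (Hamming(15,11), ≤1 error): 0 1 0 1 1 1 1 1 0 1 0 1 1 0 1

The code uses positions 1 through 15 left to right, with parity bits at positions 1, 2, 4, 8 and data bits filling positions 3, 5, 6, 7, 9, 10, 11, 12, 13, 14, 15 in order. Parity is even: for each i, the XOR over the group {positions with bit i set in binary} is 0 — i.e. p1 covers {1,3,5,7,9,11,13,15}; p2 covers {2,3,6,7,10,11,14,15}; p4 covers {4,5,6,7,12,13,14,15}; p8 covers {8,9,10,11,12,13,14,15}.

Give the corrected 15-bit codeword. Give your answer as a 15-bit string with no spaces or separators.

010111110101111

s1 (pos 1,3,5,7,9,11,13,15): 0⊕0⊕1⊕1⊕0⊕0⊕1⊕1 = 0
s2 (pos 2,3,6,7,10,11,14,15): 1⊕0⊕1⊕1⊕1⊕0⊕0⊕1 = 1
s4 (pos 4,5,6,7,12,13,14,15): 1⊕1⊕1⊕1⊕1⊕1⊕0⊕1 = 1
s8 (pos 8,9,10,11,12,13,14,15): 1⊕0⊕1⊕0⊕1⊕1⊕0⊕1 = 1
Syndrome s8…s1 = 1110 → error at position 14.
Flip position 14: 010111110101101 → 010111110101111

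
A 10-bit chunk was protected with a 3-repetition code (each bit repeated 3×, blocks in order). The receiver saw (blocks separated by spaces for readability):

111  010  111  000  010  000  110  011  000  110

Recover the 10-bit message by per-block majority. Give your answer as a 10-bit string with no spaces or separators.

Block 1 (111): 3 ones → 1
Block 2 (010): 1 one → 0
Block 3 (111): 3 ones → 1
Block 4 (000): 0 ones → 0
Block 5 (010): 1 one → 0
Block 6 (000): 0 ones → 0
Block 7 (110): 2 ones → 1
Block 8 (011): 2 ones → 1
Block 9 (000): 0 ones → 0
Block 10 (110): 2 ones → 1

1010001101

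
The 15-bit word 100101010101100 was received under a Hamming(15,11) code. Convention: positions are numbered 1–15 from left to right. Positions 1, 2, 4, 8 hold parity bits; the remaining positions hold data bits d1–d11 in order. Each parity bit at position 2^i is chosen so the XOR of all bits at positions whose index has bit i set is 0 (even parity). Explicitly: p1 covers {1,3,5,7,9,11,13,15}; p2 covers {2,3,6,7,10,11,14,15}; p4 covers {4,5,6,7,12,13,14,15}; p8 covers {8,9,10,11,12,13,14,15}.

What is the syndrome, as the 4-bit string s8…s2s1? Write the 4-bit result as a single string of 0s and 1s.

0000

s1 (pos 1,3,5,7,9,11,13,15): 1⊕0⊕0⊕0⊕0⊕0⊕1⊕0 = 0
s2 (pos 2,3,6,7,10,11,14,15): 0⊕0⊕1⊕0⊕1⊕0⊕0⊕0 = 0
s4 (pos 4,5,6,7,12,13,14,15): 1⊕0⊕1⊕0⊕1⊕1⊕0⊕0 = 0
s8 (pos 8,9,10,11,12,13,14,15): 1⊕0⊕1⊕0⊕1⊕1⊕0⊕0 = 0
Syndrome s8…s1 = 0000 → no error.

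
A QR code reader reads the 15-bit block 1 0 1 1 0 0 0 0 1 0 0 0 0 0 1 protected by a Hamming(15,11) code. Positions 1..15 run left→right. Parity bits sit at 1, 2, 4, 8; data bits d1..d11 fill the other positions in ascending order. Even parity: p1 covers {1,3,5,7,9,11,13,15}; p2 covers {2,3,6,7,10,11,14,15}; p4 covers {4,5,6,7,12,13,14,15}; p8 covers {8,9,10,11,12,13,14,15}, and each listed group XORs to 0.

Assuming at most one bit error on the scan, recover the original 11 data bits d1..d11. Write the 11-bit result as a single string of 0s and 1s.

s1 (pos 1,3,5,7,9,11,13,15): 1⊕1⊕0⊕0⊕1⊕0⊕0⊕1 = 0
s2 (pos 2,3,6,7,10,11,14,15): 0⊕1⊕0⊕0⊕0⊕0⊕0⊕1 = 0
s4 (pos 4,5,6,7,12,13,14,15): 1⊕0⊕0⊕0⊕0⊕0⊕0⊕1 = 0
s8 (pos 8,9,10,11,12,13,14,15): 0⊕1⊕0⊕0⊕0⊕0⊕0⊕1 = 0
Syndrome s8…s1 = 0000 → no error.
Read data bits from positions 3,5,6,7,9,10,11,12,13,14,15: 10001000001

10001000001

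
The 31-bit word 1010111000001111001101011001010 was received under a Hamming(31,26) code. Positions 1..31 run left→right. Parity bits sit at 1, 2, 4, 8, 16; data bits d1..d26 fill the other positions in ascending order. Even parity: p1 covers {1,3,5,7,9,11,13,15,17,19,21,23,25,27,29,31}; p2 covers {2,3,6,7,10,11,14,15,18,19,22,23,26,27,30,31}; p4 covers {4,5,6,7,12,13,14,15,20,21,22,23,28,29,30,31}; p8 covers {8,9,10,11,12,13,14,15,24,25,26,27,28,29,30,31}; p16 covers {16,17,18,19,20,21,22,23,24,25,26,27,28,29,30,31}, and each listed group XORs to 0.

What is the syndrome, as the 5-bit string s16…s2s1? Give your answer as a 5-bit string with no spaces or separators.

s1 (pos 1,3,5,7,9,11,13,15,17,19,21,23,25,27,29,31): 1⊕1⊕1⊕1⊕0⊕0⊕1⊕1⊕0⊕1⊕0⊕0⊕1⊕0⊕0⊕0 = 0
s2 (pos 2,3,6,7,10,11,14,15,18,19,22,23,26,27,30,31): 0⊕1⊕1⊕1⊕0⊕0⊕1⊕1⊕0⊕1⊕1⊕0⊕0⊕0⊕1⊕0 = 0
s4 (pos 4,5,6,7,12,13,14,15,20,21,22,23,28,29,30,31): 0⊕1⊕1⊕1⊕0⊕1⊕1⊕1⊕1⊕0⊕1⊕0⊕1⊕0⊕1⊕0 = 0
s8 (pos 8,9,10,11,12,13,14,15,24,25,26,27,28,29,30,31): 0⊕0⊕0⊕0⊕0⊕1⊕1⊕1⊕1⊕1⊕0⊕0⊕1⊕0⊕1⊕0 = 1
s16 (pos 16,17,18,19,20,21,22,23,24,25,26,27,28,29,30,31): 1⊕0⊕0⊕1⊕1⊕0⊕1⊕0⊕1⊕1⊕0⊕0⊕1⊕0⊕1⊕0 = 0
Syndrome s16…s1 = 01000 → error at position 8.

01000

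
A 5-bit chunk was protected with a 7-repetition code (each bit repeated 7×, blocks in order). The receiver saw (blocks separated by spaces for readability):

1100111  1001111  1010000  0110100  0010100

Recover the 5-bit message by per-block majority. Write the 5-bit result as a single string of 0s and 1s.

Block 1 (1100111): 5 ones → 1
Block 2 (1001111): 5 ones → 1
Block 3 (1010000): 2 ones → 0
Block 4 (0110100): 3 ones → 0
Block 5 (0010100): 2 ones → 0

11000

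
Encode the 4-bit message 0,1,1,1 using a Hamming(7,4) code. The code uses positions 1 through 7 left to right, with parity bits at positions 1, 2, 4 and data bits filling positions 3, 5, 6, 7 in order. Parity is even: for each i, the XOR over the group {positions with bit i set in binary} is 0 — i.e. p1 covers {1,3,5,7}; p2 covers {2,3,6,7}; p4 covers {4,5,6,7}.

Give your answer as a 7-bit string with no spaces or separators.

Place data at non-parity positions: p1 p2 0 p4 1 1 1
p1 (pos 1,3,5,7): XOR of data positions = 0⊕1⊕1 = 0
p2 (pos 2,3,6,7): XOR of data positions = 0⊕1⊕1 = 0
p4 (pos 4,5,6,7): XOR of data positions = 1⊕1⊕1 = 1
Codeword: 0001111

0001111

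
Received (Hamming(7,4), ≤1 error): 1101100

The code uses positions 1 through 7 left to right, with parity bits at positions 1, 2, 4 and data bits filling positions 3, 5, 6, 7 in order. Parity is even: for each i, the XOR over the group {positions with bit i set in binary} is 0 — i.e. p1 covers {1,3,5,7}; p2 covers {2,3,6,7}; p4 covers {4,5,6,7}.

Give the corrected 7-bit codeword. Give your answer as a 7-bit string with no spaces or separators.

1001100

s1 (pos 1,3,5,7): 1⊕0⊕1⊕0 = 0
s2 (pos 2,3,6,7): 1⊕0⊕0⊕0 = 1
s4 (pos 4,5,6,7): 1⊕1⊕0⊕0 = 0
Syndrome s4…s1 = 010 → error at position 2.
Flip position 2: 1101100 → 1001100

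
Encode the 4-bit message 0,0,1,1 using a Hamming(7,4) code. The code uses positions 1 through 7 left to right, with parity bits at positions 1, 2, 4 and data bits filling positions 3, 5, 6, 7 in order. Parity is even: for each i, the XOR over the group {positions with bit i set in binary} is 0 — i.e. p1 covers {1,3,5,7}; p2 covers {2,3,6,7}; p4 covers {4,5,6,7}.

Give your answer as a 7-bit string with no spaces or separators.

1000011

Place data at non-parity positions: p1 p2 0 p4 0 1 1
p1 (pos 1,3,5,7): XOR of data positions = 0⊕0⊕1 = 1
p2 (pos 2,3,6,7): XOR of data positions = 0⊕1⊕1 = 0
p4 (pos 4,5,6,7): XOR of data positions = 0⊕1⊕1 = 0
Codeword: 1000011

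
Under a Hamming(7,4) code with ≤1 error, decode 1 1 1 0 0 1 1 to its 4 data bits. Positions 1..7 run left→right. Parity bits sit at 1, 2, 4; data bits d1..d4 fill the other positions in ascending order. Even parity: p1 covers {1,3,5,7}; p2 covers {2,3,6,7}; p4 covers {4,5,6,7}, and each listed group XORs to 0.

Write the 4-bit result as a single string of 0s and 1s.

1011

s1 (pos 1,3,5,7): 1⊕1⊕0⊕1 = 1
s2 (pos 2,3,6,7): 1⊕1⊕1⊕1 = 0
s4 (pos 4,5,6,7): 0⊕0⊕1⊕1 = 0
Syndrome s4…s1 = 001 → error at position 1.
Flip position 1: 1110011 → 0110011
Read data bits from positions 3,5,6,7: 1011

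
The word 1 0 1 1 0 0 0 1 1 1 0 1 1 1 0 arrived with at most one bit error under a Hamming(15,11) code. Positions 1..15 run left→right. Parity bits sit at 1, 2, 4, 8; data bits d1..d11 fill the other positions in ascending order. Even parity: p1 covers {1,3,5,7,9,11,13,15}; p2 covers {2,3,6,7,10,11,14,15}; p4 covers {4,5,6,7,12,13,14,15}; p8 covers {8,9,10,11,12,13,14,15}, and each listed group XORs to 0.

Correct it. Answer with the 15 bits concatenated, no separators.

s1 (pos 1,3,5,7,9,11,13,15): 1⊕1⊕0⊕0⊕1⊕0⊕1⊕0 = 0
s2 (pos 2,3,6,7,10,11,14,15): 0⊕1⊕0⊕0⊕1⊕0⊕1⊕0 = 1
s4 (pos 4,5,6,7,12,13,14,15): 1⊕0⊕0⊕0⊕1⊕1⊕1⊕0 = 0
s8 (pos 8,9,10,11,12,13,14,15): 1⊕1⊕1⊕0⊕1⊕1⊕1⊕0 = 0
Syndrome s8…s1 = 0010 → error at position 2.
Flip position 2: 101100011101110 → 111100011101110

111100011101110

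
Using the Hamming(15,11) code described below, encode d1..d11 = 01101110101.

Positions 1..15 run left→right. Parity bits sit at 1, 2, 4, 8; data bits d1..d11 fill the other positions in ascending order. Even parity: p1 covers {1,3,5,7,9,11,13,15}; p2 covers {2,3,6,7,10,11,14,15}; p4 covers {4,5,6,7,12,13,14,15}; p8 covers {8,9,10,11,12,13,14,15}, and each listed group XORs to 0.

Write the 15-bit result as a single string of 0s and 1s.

100011011110101

Place data at non-parity positions: p1 p2 0 p4 1 1 0 p8 1 1 1 0 1 0 1
p1 (pos 1,3,5,7,9,11,13,15): XOR of data positions = 0⊕1⊕0⊕1⊕1⊕1⊕1 = 1
p2 (pos 2,3,6,7,10,11,14,15): XOR of data positions = 0⊕1⊕0⊕1⊕1⊕0⊕1 = 0
p4 (pos 4,5,6,7,12,13,14,15): XOR of data positions = 1⊕1⊕0⊕0⊕1⊕0⊕1 = 0
p8 (pos 8,9,10,11,12,13,14,15): XOR of data positions = 1⊕1⊕1⊕0⊕1⊕0⊕1 = 1
Codeword: 100011011110101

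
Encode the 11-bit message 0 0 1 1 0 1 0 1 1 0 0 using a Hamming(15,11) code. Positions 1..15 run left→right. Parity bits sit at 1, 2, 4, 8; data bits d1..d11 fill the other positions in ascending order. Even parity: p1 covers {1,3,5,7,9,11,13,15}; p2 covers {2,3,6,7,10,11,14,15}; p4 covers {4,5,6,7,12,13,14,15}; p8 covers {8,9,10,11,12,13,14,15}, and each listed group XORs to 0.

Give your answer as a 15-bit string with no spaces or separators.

010001110101100

Place data at non-parity positions: p1 p2 0 p4 0 1 1 p8 0 1 0 1 1 0 0
p1 (pos 1,3,5,7,9,11,13,15): XOR of data positions = 0⊕0⊕1⊕0⊕0⊕1⊕0 = 0
p2 (pos 2,3,6,7,10,11,14,15): XOR of data positions = 0⊕1⊕1⊕1⊕0⊕0⊕0 = 1
p4 (pos 4,5,6,7,12,13,14,15): XOR of data positions = 0⊕1⊕1⊕1⊕1⊕0⊕0 = 0
p8 (pos 8,9,10,11,12,13,14,15): XOR of data positions = 0⊕1⊕0⊕1⊕1⊕0⊕0 = 1
Codeword: 010001110101100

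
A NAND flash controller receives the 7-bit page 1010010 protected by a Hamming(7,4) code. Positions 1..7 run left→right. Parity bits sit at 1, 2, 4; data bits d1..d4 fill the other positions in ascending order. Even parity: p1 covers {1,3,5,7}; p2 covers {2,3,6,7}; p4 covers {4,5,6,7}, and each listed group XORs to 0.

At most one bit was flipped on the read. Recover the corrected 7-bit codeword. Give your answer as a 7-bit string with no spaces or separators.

1011010

s1 (pos 1,3,5,7): 1⊕1⊕0⊕0 = 0
s2 (pos 2,3,6,7): 0⊕1⊕1⊕0 = 0
s4 (pos 4,5,6,7): 0⊕0⊕1⊕0 = 1
Syndrome s4…s1 = 100 → error at position 4.
Flip position 4: 1010010 → 1011010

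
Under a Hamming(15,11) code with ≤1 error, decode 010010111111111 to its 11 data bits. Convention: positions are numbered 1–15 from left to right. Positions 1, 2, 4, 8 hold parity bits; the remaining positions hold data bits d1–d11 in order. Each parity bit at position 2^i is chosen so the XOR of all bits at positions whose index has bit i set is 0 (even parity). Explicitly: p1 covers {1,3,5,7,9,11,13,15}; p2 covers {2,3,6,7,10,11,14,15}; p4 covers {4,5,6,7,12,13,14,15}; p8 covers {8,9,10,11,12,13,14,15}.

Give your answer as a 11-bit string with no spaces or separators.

01011111111

s1 (pos 1,3,5,7,9,11,13,15): 0⊕0⊕1⊕1⊕1⊕1⊕1⊕1 = 0
s2 (pos 2,3,6,7,10,11,14,15): 1⊕0⊕0⊕1⊕1⊕1⊕1⊕1 = 0
s4 (pos 4,5,6,7,12,13,14,15): 0⊕1⊕0⊕1⊕1⊕1⊕1⊕1 = 0
s8 (pos 8,9,10,11,12,13,14,15): 1⊕1⊕1⊕1⊕1⊕1⊕1⊕1 = 0
Syndrome s8…s1 = 0000 → no error.
Read data bits from positions 3,5,6,7,9,10,11,12,13,14,15: 01011111111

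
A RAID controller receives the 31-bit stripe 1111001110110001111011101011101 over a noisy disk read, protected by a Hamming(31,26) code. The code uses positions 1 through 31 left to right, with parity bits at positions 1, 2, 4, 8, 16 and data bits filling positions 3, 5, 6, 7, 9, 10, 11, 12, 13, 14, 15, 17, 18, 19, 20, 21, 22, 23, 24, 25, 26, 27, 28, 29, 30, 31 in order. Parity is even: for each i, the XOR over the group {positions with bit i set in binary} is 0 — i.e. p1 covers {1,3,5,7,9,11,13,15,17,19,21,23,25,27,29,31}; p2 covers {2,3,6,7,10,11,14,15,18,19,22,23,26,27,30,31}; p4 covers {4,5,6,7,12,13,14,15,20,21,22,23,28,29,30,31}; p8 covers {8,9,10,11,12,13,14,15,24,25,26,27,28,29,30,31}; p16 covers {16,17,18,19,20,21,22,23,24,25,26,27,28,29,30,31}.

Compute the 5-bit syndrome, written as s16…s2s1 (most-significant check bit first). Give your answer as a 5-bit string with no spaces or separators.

01101

s1 (pos 1,3,5,7,9,11,13,15,17,19,21,23,25,27,29,31): 1⊕1⊕0⊕1⊕1⊕1⊕0⊕0⊕1⊕1⊕1⊕1⊕1⊕1⊕1⊕1 = 1
s2 (pos 2,3,6,7,10,11,14,15,18,19,22,23,26,27,30,31): 1⊕1⊕0⊕1⊕0⊕1⊕0⊕0⊕1⊕1⊕1⊕1⊕0⊕1⊕0⊕1 = 0
s4 (pos 4,5,6,7,12,13,14,15,20,21,22,23,28,29,30,31): 1⊕0⊕0⊕1⊕1⊕0⊕0⊕0⊕0⊕1⊕1⊕1⊕1⊕1⊕0⊕1 = 1
s8 (pos 8,9,10,11,12,13,14,15,24,25,26,27,28,29,30,31): 1⊕1⊕0⊕1⊕1⊕0⊕0⊕0⊕0⊕1⊕0⊕1⊕1⊕1⊕0⊕1 = 1
s16 (pos 16,17,18,19,20,21,22,23,24,25,26,27,28,29,30,31): 1⊕1⊕1⊕1⊕0⊕1⊕1⊕1⊕0⊕1⊕0⊕1⊕1⊕1⊕0⊕1 = 0
Syndrome s16…s1 = 01101 → error at position 13.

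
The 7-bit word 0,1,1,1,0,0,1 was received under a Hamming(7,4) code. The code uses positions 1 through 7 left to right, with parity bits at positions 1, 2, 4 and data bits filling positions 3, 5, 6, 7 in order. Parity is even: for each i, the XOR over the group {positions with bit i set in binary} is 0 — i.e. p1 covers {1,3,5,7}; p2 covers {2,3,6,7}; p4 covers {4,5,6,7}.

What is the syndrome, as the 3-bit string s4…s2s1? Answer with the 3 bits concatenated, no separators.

s1 (pos 1,3,5,7): 0⊕1⊕0⊕1 = 0
s2 (pos 2,3,6,7): 1⊕1⊕0⊕1 = 1
s4 (pos 4,5,6,7): 1⊕0⊕0⊕1 = 0
Syndrome s4…s1 = 010 → error at position 2.

010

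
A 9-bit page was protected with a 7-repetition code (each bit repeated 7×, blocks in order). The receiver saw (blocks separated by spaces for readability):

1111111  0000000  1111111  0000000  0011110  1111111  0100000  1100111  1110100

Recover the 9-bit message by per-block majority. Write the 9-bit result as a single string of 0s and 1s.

101011011

Block 1 (1111111): 7 ones → 1
Block 2 (0000000): 0 ones → 0
Block 3 (1111111): 7 ones → 1
Block 4 (0000000): 0 ones → 0
Block 5 (0011110): 4 ones → 1
Block 6 (1111111): 7 ones → 1
Block 7 (0100000): 1 one → 0
Block 8 (1100111): 5 ones → 1
Block 9 (1110100): 4 ones → 1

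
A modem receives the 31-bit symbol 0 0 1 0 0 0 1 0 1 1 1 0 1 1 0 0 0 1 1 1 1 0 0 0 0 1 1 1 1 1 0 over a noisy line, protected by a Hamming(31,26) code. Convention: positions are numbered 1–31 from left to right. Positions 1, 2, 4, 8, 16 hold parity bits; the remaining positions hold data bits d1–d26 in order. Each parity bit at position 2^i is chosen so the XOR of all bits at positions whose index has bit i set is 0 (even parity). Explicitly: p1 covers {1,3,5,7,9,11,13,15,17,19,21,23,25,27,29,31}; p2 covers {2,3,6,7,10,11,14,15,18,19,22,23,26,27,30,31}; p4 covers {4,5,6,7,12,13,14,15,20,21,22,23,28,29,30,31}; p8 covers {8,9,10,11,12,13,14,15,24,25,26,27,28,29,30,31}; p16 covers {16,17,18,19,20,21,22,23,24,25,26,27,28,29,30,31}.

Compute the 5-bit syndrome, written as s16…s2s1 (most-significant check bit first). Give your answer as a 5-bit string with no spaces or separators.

s1 (pos 1,3,5,7,9,11,13,15,17,19,21,23,25,27,29,31): 0⊕1⊕0⊕1⊕1⊕1⊕1⊕0⊕0⊕1⊕1⊕0⊕0⊕1⊕1⊕0 = 1
s2 (pos 2,3,6,7,10,11,14,15,18,19,22,23,26,27,30,31): 0⊕1⊕0⊕1⊕1⊕1⊕1⊕0⊕1⊕1⊕0⊕0⊕1⊕1⊕1⊕0 = 0
s4 (pos 4,5,6,7,12,13,14,15,20,21,22,23,28,29,30,31): 0⊕0⊕0⊕1⊕0⊕1⊕1⊕0⊕1⊕1⊕0⊕0⊕1⊕1⊕1⊕0 = 0
s8 (pos 8,9,10,11,12,13,14,15,24,25,26,27,28,29,30,31): 0⊕1⊕1⊕1⊕0⊕1⊕1⊕0⊕0⊕0⊕1⊕1⊕1⊕1⊕1⊕0 = 0
s16 (pos 16,17,18,19,20,21,22,23,24,25,26,27,28,29,30,31): 0⊕0⊕1⊕1⊕1⊕1⊕0⊕0⊕0⊕0⊕1⊕1⊕1⊕1⊕1⊕0 = 1
Syndrome s16…s1 = 10001 → error at position 17.

10001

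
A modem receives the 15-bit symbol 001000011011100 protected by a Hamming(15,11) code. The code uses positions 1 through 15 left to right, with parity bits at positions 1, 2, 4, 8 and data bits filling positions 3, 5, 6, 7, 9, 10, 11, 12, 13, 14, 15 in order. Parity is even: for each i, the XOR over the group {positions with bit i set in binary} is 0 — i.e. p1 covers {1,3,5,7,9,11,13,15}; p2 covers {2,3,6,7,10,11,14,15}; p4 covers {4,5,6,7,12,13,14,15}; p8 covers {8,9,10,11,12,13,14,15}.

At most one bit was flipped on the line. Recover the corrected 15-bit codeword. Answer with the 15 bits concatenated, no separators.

s1 (pos 1,3,5,7,9,11,13,15): 0⊕1⊕0⊕0⊕1⊕1⊕1⊕0 = 0
s2 (pos 2,3,6,7,10,11,14,15): 0⊕1⊕0⊕0⊕0⊕1⊕0⊕0 = 0
s4 (pos 4,5,6,7,12,13,14,15): 0⊕0⊕0⊕0⊕1⊕1⊕0⊕0 = 0
s8 (pos 8,9,10,11,12,13,14,15): 1⊕1⊕0⊕1⊕1⊕1⊕0⊕0 = 1
Syndrome s8…s1 = 1000 → error at position 8.
Flip position 8: 001000011011100 → 001000001011100

001000001011100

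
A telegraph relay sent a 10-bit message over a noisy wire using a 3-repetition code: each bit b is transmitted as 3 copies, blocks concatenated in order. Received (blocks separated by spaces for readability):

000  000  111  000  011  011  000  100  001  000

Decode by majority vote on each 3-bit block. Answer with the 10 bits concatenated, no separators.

Block 1 (000): 0 ones → 0
Block 2 (000): 0 ones → 0
Block 3 (111): 3 ones → 1
Block 4 (000): 0 ones → 0
Block 5 (011): 2 ones → 1
Block 6 (011): 2 ones → 1
Block 7 (000): 0 ones → 0
Block 8 (100): 1 one → 0
Block 9 (001): 1 one → 0
Block 10 (000): 0 ones → 0

0010110000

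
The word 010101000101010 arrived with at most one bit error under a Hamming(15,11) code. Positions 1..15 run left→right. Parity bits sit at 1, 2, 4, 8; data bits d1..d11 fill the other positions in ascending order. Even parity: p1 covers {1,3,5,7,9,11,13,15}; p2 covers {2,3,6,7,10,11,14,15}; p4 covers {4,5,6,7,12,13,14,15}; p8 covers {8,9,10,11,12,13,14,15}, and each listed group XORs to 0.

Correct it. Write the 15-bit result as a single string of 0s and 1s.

010101010101010

s1 (pos 1,3,5,7,9,11,13,15): 0⊕0⊕0⊕0⊕0⊕0⊕0⊕0 = 0
s2 (pos 2,3,6,7,10,11,14,15): 1⊕0⊕1⊕0⊕1⊕0⊕1⊕0 = 0
s4 (pos 4,5,6,7,12,13,14,15): 1⊕0⊕1⊕0⊕1⊕0⊕1⊕0 = 0
s8 (pos 8,9,10,11,12,13,14,15): 0⊕0⊕1⊕0⊕1⊕0⊕1⊕0 = 1
Syndrome s8…s1 = 1000 → error at position 8.
Flip position 8: 010101000101010 → 010101010101010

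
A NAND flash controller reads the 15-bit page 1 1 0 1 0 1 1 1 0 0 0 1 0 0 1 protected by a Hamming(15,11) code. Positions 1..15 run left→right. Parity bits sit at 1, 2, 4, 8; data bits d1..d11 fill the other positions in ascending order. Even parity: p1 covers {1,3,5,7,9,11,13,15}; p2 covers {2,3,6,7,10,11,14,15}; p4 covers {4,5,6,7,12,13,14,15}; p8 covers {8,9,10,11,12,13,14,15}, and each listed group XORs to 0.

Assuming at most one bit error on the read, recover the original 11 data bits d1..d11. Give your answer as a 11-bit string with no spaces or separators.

00110001101

s1 (pos 1,3,5,7,9,11,13,15): 1⊕0⊕0⊕1⊕0⊕0⊕0⊕1 = 1
s2 (pos 2,3,6,7,10,11,14,15): 1⊕0⊕1⊕1⊕0⊕0⊕0⊕1 = 0
s4 (pos 4,5,6,7,12,13,14,15): 1⊕0⊕1⊕1⊕1⊕0⊕0⊕1 = 1
s8 (pos 8,9,10,11,12,13,14,15): 1⊕0⊕0⊕0⊕1⊕0⊕0⊕1 = 1
Syndrome s8…s1 = 1101 → error at position 13.
Flip position 13: 110101110001001 → 110101110001101
Read data bits from positions 3,5,6,7,9,10,11,12,13,14,15: 00110001101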